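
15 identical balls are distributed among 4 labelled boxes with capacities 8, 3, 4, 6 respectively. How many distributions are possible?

70

By stars and bars, unrestricted non-negative solutions to x_1+…+x_4 = 15 number C(15+3,3) = 816.
Subtract solutions that violate a single cap (substitute x_i' = x_i − (cap_i+1)): x_1 ≥ 9 gives C(9,3) = 84; x_2 ≥ 4 gives C(14,3) = 364; x_3 ≥ 5 gives C(13,3) = 286; x_4 ≥ 7 gives C(11,3) = 165. Together 899.
Add back pairs where two caps are both exceeded: 10 + 4 + 0 + 84 + 35 + 20 = 153.
By inclusion–exclusion the count is 816 − 899 + 153 = 70.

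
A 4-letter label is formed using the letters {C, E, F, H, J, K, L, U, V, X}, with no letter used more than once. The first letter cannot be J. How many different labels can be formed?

The first letter has 10−1 = 9 choices (anything except J).
The remaining 3 letters are filled from the other 9 symbols without repetition: 9 × 8 × 7 = 504.
Total: 9 × 504 = 4536.

4536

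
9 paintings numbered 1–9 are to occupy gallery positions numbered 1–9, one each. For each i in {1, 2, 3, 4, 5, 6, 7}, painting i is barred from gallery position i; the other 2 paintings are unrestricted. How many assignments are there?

Let Aᵢ (for 1 ≤ i ≤ 7) be the placements that put painting i in its forbidden gallery position. Any j of these fix j positions, leaving (9−j)! ways to fill the rest, and there are C(7,j) ways to pick which j.
By inclusion–exclusion, the number of valid placements is Σ_{j=0}^{7} (−1)^j C(7,j)·(9−j)!.
Computing: 362880 − 282240 + 105840 − 25200 + 4200 − 504 + 42 − 2 = 165016.

165016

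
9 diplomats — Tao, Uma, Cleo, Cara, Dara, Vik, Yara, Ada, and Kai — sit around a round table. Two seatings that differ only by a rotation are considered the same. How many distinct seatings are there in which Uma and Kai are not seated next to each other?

All circular seatings of 9 people number (8)! = 40320.
Seatings with Uma beside Kai: treat them as a block with 2 internal orders, giving 2 × (7)! = 10080.
Subtracting, 40320 − 10080 = 30240.

30240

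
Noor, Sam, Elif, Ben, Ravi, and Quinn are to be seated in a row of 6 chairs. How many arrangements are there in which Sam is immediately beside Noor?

Glue Sam and Noor into one block (2 internal orders), leaving 5 units to arrange in a row.
So the count is 2·(5)! = 240.

240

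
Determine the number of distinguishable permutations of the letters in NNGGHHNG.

The 8 letters of NNGGHHNG have repeats: G appearing 3 times, H appearing twice, and N appearing 3 times.
So there are 8! / (3!·3!·2!) = 560 distinguishable arrangements.

560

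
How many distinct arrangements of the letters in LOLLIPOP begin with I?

210

With the first slot taken by I, it remains to arrange the other 7 letters (LOLLPOP).
Those 7 letters have L appearing 3 times, O appearing twice, and P appearing twice, giving (7)!/(3!·2!·2!) = 210.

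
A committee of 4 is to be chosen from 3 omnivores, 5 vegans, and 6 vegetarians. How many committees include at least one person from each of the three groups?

Total 4-person selections from all 14: C(14,4) = 1001.
Selections missing a whole group: no omnivores → C(11,4) = 330; no vegans → C(9,4) = 126; no vegetarians → C(8,4) = 70.
Add back selections omitting two groups (i.e. drawn from a single group): C(3,4) + C(5,4) + C(6,4) = 20.
By inclusion–exclusion: 1001 − 526 + 20 = 495.

495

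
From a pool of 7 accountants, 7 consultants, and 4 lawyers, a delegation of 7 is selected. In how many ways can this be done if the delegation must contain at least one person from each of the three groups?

27734

Total 7-person selections from all 18: C(18,7) = 31824.
Selections missing a whole group: no accountants → C(11,7) = 330; no consultants → C(11,7) = 330; no lawyers → C(14,7) = 3432.
Add back selections omitting two groups (i.e. drawn from a single group): C(7,7) + C(7,7) + C(4,7) = 2.
By inclusion–exclusion: 31824 − 4092 + 2 = 27734.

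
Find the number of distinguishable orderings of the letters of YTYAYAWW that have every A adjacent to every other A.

420

Treat the 2 copies of A as a single block. The multiset to arrange is then {AA, T, W, W, Y, Y, Y}, 7 items in all.
That gives (7)!/(3!·2!) = 420 arrangements.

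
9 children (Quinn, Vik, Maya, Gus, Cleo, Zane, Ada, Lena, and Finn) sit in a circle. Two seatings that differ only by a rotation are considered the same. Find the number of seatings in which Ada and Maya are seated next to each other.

Glue Ada and Maya into a block (2 internal orders). Seating 8 units around a circle gives (7)! arrangements.
So 2 × (7)! = 2 × 5040 = 10080.

10080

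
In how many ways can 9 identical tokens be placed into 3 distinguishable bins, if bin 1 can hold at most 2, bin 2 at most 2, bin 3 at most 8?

8

By stars and bars, unrestricted non-negative solutions to x_1+…+x_3 = 9 number C(9+2,2) = 55.
Subtract solutions that violate a single cap (substitute x_i' = x_i − (cap_i+1)): x_1 ≥ 3 gives C(8,2) = 28; x_2 ≥ 3 gives C(8,2) = 28; x_3 ≥ 9 gives C(2,2) = 1. Together 57.
Add back pairs where two caps are both exceeded: 10 + 0 + 0 = 10.
By inclusion–exclusion the count is 55 − 57 + 10 = 8.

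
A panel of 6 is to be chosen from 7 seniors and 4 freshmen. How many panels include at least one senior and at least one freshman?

Unrestricted: C(11,6) = 462 ways to pick any 6 of the 11.
Selections missing a whole group: no seniors → C(4,6) = 0; no freshmen → C(7,6) = 7.
Both groups omitted at once is impossible, so 462 − 7 = 455.

455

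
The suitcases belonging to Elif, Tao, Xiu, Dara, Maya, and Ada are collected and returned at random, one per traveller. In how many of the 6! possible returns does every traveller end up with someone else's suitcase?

265

Let Aᵢ be the assignments in which traveller i gets their own suitcase. We want the size of the complement of A₁∪…∪A_6.
By inclusion–exclusion this is Σ_{j=0}^{6} (−1)^j C(6,j)·(6−j)!.
Computing: 720 − 720 + 360 − 120 + 30 − 6 + 1 = 265.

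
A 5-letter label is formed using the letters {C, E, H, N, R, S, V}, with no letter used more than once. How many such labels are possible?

2520

This is a permutation of 5 out of 7: P(7,5) = 7!/2!.
That product is 7 × 6 × 5 × 4 × 3 = 2520.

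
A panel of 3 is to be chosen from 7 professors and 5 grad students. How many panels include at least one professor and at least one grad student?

With no constraint there are C(12,3) = 220 possible selections.
Selections missing a whole group: no professors → C(5,3) = 10; no grad students → C(7,3) = 35.
Both groups omitted at once is impossible, so 220 − 45 = 175.

175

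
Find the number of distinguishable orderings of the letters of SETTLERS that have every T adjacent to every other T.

Treat the 2 copies of T as a single block. The multiset to arrange is then {TT, E, E, L, R, S, S}, 7 items in all.
That gives (7)!/(2!·2!) = 1260 arrangements.

1260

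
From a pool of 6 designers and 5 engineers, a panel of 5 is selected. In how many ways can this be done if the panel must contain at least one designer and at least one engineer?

455

With no constraint there are C(11,5) = 462 possible selections.
Selections missing a whole group: no designers → C(5,5) = 1; no engineers → C(6,5) = 6.
Both groups omitted at once is impossible, so 462 − 7 = 455.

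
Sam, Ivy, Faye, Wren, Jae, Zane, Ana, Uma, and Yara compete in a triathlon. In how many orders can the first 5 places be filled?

There are 9 choices for 1st place, 8 for 2nd, and so on down to 5 for position 5.
That gives 9 × 8 × 7 × 6 × 5 = 15120.

15120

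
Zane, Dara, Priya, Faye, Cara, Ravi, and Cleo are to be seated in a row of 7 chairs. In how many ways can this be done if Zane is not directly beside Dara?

3600

There are 7! = 5040 arrangements in all. If Zane and Dara are adjacent, merging them into one block gives 2·(6)! = 1440 arrangements.
Complementary counting: 5040 − 1440 = 3600.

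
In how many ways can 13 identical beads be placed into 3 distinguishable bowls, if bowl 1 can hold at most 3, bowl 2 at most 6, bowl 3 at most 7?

10

By stars and bars, unrestricted non-negative solutions to x_1+…+x_3 = 13 number C(13+2,2) = 105.
Subtract solutions that violate a single cap (substitute x_i' = x_i − (cap_i+1)): x_1 ≥ 4 gives C(11,2) = 55; x_2 ≥ 7 gives C(8,2) = 28; x_3 ≥ 8 gives C(7,2) = 21. Together 104.
Add back pairs where two caps are both exceeded: 6 + 3 + 0 = 9.
By inclusion–exclusion the count is 105 − 104 + 9 = 10.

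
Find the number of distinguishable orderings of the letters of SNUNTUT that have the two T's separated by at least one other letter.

There are 7!/(2!·2!·2!) = 630 arrangements of SNUNTUT in total.
If the two T's are adjacent, glue them into one block, leaving 6 items to arrange: (6)!/(2!·2!) = 180 ways.
Hence 630 − 180 = 450.

450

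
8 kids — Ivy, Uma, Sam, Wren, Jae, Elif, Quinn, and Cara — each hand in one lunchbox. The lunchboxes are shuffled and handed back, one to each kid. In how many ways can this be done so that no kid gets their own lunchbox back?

Let Aᵢ be the assignments in which kid i gets their own lunchbox. We want the size of the complement of A₁∪…∪A_8.
By inclusion–exclusion this is Σ_{j=0}^{8} (−1)^j C(8,j)·(8−j)!.
Computing: 40320 − 40320 + 20160 − 6720 + 1680 − 336 + 56 − 8 + 1 = 14833.

14833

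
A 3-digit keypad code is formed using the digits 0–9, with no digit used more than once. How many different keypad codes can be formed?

720

This is a permutation of 3 out of 10: P(10,3) = 10!/7!.
10 × 9 × 8 = 720.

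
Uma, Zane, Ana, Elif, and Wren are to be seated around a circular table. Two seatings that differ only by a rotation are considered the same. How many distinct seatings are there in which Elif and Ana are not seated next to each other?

12

Without the restriction there are (4)! = 24 seatings.
Those with Elif next to Ana: fuse the pair into one unit and seat 4 units around a circle — 2·(3)! = 12.
Subtracting, 24 − 12 = 12.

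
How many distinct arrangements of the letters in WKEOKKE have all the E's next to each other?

120

Treat the 2 copies of E as a single block. The multiset to arrange is then {EE, K, K, K, O, W}, 6 items in all.
That gives (6)!/(3!) = 120 arrangements.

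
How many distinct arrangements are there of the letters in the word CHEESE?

120

Letter multiplicities in CHEESE: C×1, E×3, H×1, S×1.
So there are 6! / (3!) = 120 distinguishable arrangements.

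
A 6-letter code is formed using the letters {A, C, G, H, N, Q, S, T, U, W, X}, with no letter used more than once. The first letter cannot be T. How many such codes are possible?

The first letter has 11−1 = 10 choices (anything except T).
The remaining 5 letters are filled from the other 10 symbols without repetition: 10 × 9 × 8 × 7 × 6 = 30240.
Total: 10 × 30240 = 302400.

302400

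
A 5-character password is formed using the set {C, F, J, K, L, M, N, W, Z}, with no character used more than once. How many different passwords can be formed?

Choose and order 5 of the 9 symbols: the first character has 9 options, the next 8, and so on down to 5.
9 × 8 × 7 × 6 × 5 = 15120.

15120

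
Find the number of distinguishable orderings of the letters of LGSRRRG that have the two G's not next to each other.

There are 7!/(3!·2!) = 420 arrangements of LGSRRRG in total.
If the two G's are adjacent, glue them into one block, leaving 6 items to arrange: (6)!/(3!) = 120 ways.
Subtracting, 420 − 120 = 300 arrangements keep the G's apart.

300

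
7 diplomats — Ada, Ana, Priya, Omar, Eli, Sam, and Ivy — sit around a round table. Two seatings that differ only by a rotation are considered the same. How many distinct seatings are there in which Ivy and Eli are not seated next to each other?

480

Without the restriction there are (6)! = 720 seatings.
Those with Ivy next to Eli: fuse the pair into one unit and seat 6 units around a circle — 2·(5)! = 240.
Subtracting, 720 − 240 = 480.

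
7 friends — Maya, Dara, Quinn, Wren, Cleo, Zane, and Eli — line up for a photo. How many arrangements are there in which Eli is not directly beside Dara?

3600

Of the 7! = 5040 arrangements, those with Eli and Dara adjacent number 2 × 6! = 1440 (treat the pair as a block with 2 internal orders).
Complementary counting: 5040 − 1440 = 3600.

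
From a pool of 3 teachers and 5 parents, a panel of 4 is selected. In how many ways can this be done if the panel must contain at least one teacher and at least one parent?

Unrestricted: C(8,4) = 70 ways to pick any 4 of the 8.
Selections missing a whole group: no teachers → C(5,4) = 5; no parents → C(3,4) = 0.
Both groups omitted at once is impossible, so 70 − 5 = 65.

65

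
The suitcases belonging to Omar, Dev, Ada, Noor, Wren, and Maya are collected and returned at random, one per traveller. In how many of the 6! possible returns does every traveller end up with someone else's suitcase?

Let Aᵢ be the assignments in which traveller i gets their own suitcase. We want the size of the complement of A₁∪…∪A_6.
By inclusion–exclusion this is Σ_{j=0}^{6} (−1)^j C(6,j)·(6−j)!.
Computing: 720 − 720 + 360 − 120 + 30 − 6 + 1 = 265.

265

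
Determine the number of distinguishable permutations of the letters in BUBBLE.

120

BUBBLE has 6 letters with B appearing 3 times.
So there are 6! / (3!) = 120 distinguishable arrangements.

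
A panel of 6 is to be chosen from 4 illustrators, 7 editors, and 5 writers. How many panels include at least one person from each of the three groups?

6545

Unrestricted: C(16,6) = 8008 ways to pick any 6 of the 16.
Subtract selections that omit an entire group: no illustrators → C(12,6) = 924; no editors → C(9,6) = 84; no writers → C(11,6) = 462.
Add back selections omitting two groups (i.e. drawn from a single group): C(4,6) + C(7,6) + C(5,6) = 7.
By inclusion–exclusion: 8008 − 1470 + 7 = 6545.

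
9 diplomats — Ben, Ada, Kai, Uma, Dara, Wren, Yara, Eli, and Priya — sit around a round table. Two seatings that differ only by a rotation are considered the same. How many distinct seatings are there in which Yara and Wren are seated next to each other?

10080

Treat {Yara, Wren} as one unit (2 internal orders) and seat the resulting 8 units around the table: (7)! circular arrangements.
So 2 × (7)! = 2 × 5040 = 10080.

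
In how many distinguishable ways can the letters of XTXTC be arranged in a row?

The 5 letters of XTXTC have repeats: T appearing twice and X appearing twice.
The number of distinct arrangements is 5!/(2!·2!) = 120/4 = 30.

30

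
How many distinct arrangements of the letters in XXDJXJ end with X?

With the last slot taken by X, it remains to arrange the other 5 letters (XDJXJ).
Those 5 letters have J appearing twice and X appearing twice, giving (5)!/(2!·2!) = 30.

30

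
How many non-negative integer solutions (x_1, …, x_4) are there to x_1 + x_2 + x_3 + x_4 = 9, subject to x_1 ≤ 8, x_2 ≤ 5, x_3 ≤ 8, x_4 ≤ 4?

163

Ignoring the caps, the number of non-negative solutions to x_1+…+x_4 = 9 is C(12,3) = 220.
Subtract solutions that violate a single cap (substitute x_i' = x_i − (cap_i+1)): x_1 ≥ 9 gives C(3,3) = 1; x_2 ≥ 6 gives C(6,3) = 20; x_3 ≥ 9 gives C(3,3) = 1; x_4 ≥ 5 gives C(7,3) = 35. Together 57.
No two caps can be exceeded simultaneously, so the pair terms are all 0.
By inclusion–exclusion the count is 220 − 57 + 0 = 163.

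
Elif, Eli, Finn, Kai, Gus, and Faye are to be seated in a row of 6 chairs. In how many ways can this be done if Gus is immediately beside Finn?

Glue Gus and Finn into one block (2 internal orders), leaving 5 units to arrange in a row.
So the count is 2·(5)! = 240.

240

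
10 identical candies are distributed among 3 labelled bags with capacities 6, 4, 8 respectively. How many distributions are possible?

Without the upper bounds there are C(12,2) = 66 ways to split 10 among 3 bags.
Subtract solutions that violate a single cap (substitute x_i' = x_i − (cap_i+1)): x_1 ≥ 7 gives C(5,2) = 10; x_2 ≥ 5 gives C(7,2) = 21; x_3 ≥ 9 gives C(3,2) = 3. Together 34.
No two caps can be exceeded simultaneously, so the pair terms are all 0.
By inclusion–exclusion the count is 66 − 34 + 0 = 32.

32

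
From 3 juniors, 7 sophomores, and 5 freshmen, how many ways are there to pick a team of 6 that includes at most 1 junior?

3300

Split by how many juniors are chosen (0 through 1).
Sum: C(3,0)·C(12,6) + C(3,1)·C(12,5) = 924 + 2376 = 3300.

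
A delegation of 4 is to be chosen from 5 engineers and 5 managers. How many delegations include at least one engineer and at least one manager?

Total 4-person selections from all 10: C(10,4) = 210.
Subtract selections that omit an entire group: no engineers → C(5,4) = 5; no managers → C(5,4) = 5.
Both groups omitted at once is impossible, so 210 − 10 = 200.

200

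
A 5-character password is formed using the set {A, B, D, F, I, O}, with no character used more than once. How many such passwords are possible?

Choose and order 5 of the 6 symbols: the first character has 6 options, the next 5, and so on down to 2.
That product is 6 × 5 × 4 × 3 × 2 = 720.

720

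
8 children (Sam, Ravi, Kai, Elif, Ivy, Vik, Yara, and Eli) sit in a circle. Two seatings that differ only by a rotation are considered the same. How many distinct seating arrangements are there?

5040

Seat Sam anywhere (absorbing the rotational symmetry), then permute the other 7: (7)! = 5040.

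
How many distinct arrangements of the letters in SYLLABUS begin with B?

1260

With the first slot taken by B, it remains to arrange the other 7 letters (SYLLAUS).
Those 7 letters have L appearing twice and S appearing twice, giving (7)!/(2!·2!) = 1260.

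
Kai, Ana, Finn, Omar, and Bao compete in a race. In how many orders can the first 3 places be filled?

60

This is an ordered selection of 3 from 5: P(5,3).
That gives 5 × 4 × 3 = 60.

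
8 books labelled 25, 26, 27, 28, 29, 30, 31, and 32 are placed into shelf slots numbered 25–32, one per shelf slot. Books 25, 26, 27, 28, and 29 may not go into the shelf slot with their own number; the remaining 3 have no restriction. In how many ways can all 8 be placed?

21234

Let Aᵢ (for 25 ≤ i ≤ 29) be the placements that put book i in its forbidden shelf slot. Any j of these fix j positions, leaving (8−j)! ways to fill the rest, and there are C(5,j) ways to pick which j.
By inclusion–exclusion, the number of valid placements is Σ_{j=0}^{5} (−1)^j C(5,j)·(8−j)!.
Computing: 40320 − 25200 + 7200 − 1200 + 120 − 6 = 21234.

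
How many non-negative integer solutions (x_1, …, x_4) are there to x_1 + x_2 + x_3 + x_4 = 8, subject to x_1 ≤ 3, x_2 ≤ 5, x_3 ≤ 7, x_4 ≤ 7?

118

By stars and bars, unrestricted non-negative solutions to x_1+…+x_4 = 8 number C(8+3,3) = 165.
Subtract solutions that violate a single cap (substitute x_i' = x_i − (cap_i+1)): x_1 ≥ 4 gives C(7,3) = 35; x_2 ≥ 6 gives C(5,3) = 10; x_3 ≥ 8 gives C(3,3) = 1; x_4 ≥ 8 gives C(3,3) = 1. Together 47.
No two caps can be exceeded simultaneously, so the pair terms are all 0.
By inclusion–exclusion the count is 165 − 47 + 0 = 118.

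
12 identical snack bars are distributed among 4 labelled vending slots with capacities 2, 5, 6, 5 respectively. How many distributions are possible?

By stars and bars, unrestricted non-negative solutions to x_1+…+x_4 = 12 number C(12+3,3) = 455.
Subtract solutions that violate a single cap (substitute x_i' = x_i − (cap_i+1)): x_1 ≥ 3 gives C(12,3) = 220; x_2 ≥ 6 gives C(9,3) = 84; x_3 ≥ 7 gives C(8,3) = 56; x_4 ≥ 6 gives C(9,3) = 84. Together 444.
Add back pairs where two caps are both exceeded: 20 + 10 + 20 + 0 + 1 + 0 = 51.
By inclusion–exclusion the count is 455 − 444 + 51 = 62.

62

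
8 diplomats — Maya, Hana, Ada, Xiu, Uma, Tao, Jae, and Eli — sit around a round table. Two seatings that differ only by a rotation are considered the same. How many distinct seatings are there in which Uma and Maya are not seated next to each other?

Without the restriction there are (7)! = 5040 seatings.
Those with Uma next to Maya: fuse the pair into one unit and seat 7 units around a circle — 2·(6)! = 1440.
Subtracting, 5040 − 1440 = 3600.

3600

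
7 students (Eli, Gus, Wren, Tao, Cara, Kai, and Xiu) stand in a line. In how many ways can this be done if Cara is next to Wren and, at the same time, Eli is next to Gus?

Treat {Cara,Wren} as one block (2 orders) and {Eli,Gus} as another (2 orders).
That leaves 5 units to arrange: 2 × 2 × 5! = 4 × 120 = 480.

480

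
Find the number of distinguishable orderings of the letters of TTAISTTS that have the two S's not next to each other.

630

Total arrangements of TTAISTTS: 8!/(4!·2!) = 840.
If the two S's are adjacent, glue them into one block, leaving 7 items to arrange: (7)!/(4!) = 210 ways.
Hence 840 − 210 = 630.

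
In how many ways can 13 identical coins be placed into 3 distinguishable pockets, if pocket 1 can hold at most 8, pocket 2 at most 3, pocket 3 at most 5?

10

By stars and bars, unrestricted non-negative solutions to x_1+…+x_3 = 13 number C(13+2,2) = 105.
Subtract solutions that violate a single cap (substitute x_i' = x_i − (cap_i+1)): x_1 ≥ 9 gives C(6,2) = 15; x_2 ≥ 4 gives C(11,2) = 55; x_3 ≥ 6 gives C(9,2) = 36. Together 106.
Add back pairs where two caps are both exceeded: 1 + 0 + 10 = 11.
By inclusion–exclusion the count is 105 − 106 + 11 = 10.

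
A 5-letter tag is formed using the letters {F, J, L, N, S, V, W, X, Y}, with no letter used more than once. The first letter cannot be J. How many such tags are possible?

13440

The first letter has 9−1 = 8 choices (anything except J).
The remaining 4 letters are filled from the other 8 symbols without repetition: 8 × 7 × 6 × 5 = 1680.
Total: 8 × 1680 = 13440.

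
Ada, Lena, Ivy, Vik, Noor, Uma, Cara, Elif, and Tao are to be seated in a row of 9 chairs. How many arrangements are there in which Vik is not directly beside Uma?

Of the 9! = 362880 arrangements, those with Vik and Uma adjacent number 2 × 8! = 80640 (treat the pair as a block with 2 internal orders).
Complementary counting: 362880 − 80640 = 282240.

282240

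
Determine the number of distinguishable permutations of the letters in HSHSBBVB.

1680

The 8 letters of HSHSBBVB have repeats: B appearing 3 times, H appearing twice, and S appearing twice.
So there are 8! / (3!·2!·2!) = 1680 distinguishable arrangements.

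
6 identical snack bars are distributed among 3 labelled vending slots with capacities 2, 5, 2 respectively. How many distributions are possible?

Ignoring the caps, the number of non-negative solutions to x_1+…+x_3 = 6 is C(8,2) = 28.
Subtract solutions that violate a single cap (substitute x_i' = x_i − (cap_i+1)): x_1 ≥ 3 gives C(5,2) = 10; x_2 ≥ 6 gives C(2,2) = 1; x_3 ≥ 3 gives C(5,2) = 10. Together 21.
Add back pairs where two caps are both exceeded: 0 + 1 + 0 = 1.
By inclusion–exclusion the count is 28 − 21 + 1 = 8.

8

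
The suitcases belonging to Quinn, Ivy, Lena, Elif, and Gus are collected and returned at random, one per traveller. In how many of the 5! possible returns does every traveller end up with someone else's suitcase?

Count assignments avoiding every fixed point. For any j of the 5 travellers fixed to their own suitcase, the other 5−j can be arranged in (5−j)! ways.
By inclusion–exclusion this is Σ_{j=0}^{5} (−1)^j C(5,j)·(5−j)!.
Computing: 120 − 120 + 60 − 20 + 5 − 1 = 44.

44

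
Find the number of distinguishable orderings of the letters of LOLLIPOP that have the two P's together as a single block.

Treat the 2 copies of P as a single block. The multiset to arrange is then {PP, I, L, L, L, O, O}, 7 items in all.
That gives (7)!/(3!·2!) = 420 arrangements.

420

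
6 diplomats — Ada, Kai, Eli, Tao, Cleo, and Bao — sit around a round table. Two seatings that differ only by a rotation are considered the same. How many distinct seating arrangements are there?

Fix one person's seat to break rotational symmetry; the remaining 5 people can be arranged in (5)! = 120 ways.

120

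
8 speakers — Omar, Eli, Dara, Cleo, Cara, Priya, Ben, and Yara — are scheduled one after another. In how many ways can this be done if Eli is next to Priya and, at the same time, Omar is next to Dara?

2880

Treat {Eli,Priya} as one block (2 orders) and {Omar,Dara} as another (2 orders).
That leaves 6 units to arrange: 2 × 2 × 6! = 4 × 720 = 2880.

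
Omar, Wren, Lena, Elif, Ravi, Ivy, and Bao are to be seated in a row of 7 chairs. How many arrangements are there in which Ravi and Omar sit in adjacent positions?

1440

Glue Ravi and Omar into one block (2 internal orders), leaving 6 units to arrange in a row.
So the count is 2·(6)! = 1440.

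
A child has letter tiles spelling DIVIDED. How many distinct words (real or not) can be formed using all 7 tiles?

420

The 7 letters of DIVIDED have repeats: D appearing 3 times and I appearing twice.
Dividing 7! = 5040 by 3!·2! = 12 for the repeated letters gives 420.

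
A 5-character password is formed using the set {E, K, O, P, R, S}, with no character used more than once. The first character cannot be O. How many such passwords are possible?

The first character has 6−1 = 5 choices (anything except O).
The remaining 4 characters are filled from the other 5 symbols without repetition: 5 × 4 × 3 × 2 = 120.
Total: 5 × 120 = 600.

600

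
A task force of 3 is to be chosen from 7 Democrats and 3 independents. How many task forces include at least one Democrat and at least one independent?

With no constraint there are C(10,3) = 120 possible selections.
Selections missing a whole group: no Democrats → C(3,3) = 1; no independents → C(7,3) = 35.
Both groups omitted at once is impossible, so 120 − 36 = 84.

84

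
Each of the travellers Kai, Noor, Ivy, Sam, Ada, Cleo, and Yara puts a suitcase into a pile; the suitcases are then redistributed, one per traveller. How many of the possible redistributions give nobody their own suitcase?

Count assignments avoiding every fixed point. For any j of the 7 travellers fixed to their own suitcase, the other 7−j can be arranged in (7−j)! ways.
By inclusion–exclusion this is Σ_{j=0}^{7} (−1)^j C(7,j)·(7−j)!.
Computing: 5040 − 5040 + 2520 − 840 + 210 − 42 + 7 − 1 = 1854.

1854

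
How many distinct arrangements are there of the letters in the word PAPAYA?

60

PAPAYA has 6 letters with A appearing 3 times and P appearing twice.
The number of distinct arrangements is 6!/(3!·2!) = 720/12 = 60.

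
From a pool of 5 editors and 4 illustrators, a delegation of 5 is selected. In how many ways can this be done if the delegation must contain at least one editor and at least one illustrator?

125

With no constraint there are C(9,5) = 126 possible selections.
Selections missing a whole group: no editors → C(4,5) = 0; no illustrators → C(5,5) = 1.
Both groups omitted at once is impossible, so 126 − 1 = 125.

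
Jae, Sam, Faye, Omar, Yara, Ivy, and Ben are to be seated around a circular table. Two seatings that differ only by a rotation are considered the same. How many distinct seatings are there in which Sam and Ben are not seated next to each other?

480

Without the restriction there are (6)! = 720 seatings.
Those with Sam next to Ben: fuse the pair into one unit and seat 6 units around a circle — 2·(5)! = 240.
Subtracting, 720 − 240 = 480.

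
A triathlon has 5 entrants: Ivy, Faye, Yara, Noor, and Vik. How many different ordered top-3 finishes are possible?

There are 5 choices for 1st place, 4 for 2nd, and 3 for 3rd.
That gives 5 × 4 × 3 = 60.

60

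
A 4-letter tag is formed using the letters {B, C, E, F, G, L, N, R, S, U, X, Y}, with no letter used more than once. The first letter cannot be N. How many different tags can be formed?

The first letter has 12−1 = 11 choices (anything except N).
The remaining 3 letters are filled from the other 11 symbols without repetition: 11 × 10 × 9 = 990.
Total: 11 × 990 = 10890.

10890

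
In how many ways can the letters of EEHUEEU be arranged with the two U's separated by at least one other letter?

Total arrangements of EEHUEEU: 7!/(4!·2!) = 105.
If the two U's are adjacent, glue them into one block, leaving 6 items to arrange: (6)!/(4!) = 30 ways.
Hence 105 − 30 = 75.

75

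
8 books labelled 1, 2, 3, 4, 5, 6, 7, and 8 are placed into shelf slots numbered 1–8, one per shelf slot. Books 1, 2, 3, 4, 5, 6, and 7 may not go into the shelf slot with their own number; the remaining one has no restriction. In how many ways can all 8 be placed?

Let Aᵢ (for 1 ≤ i ≤ 7) be the placements that put book i in its forbidden shelf slot. Any j of these fix j positions, leaving (8−j)! ways to fill the rest, and there are C(7,j) ways to pick which j.
By inclusion–exclusion, the number of valid placements is Σ_{j=0}^{7} (−1)^j C(7,j)·(8−j)!.
Computing: 40320 − 35280 + 15120 − 4200 + 840 − 126 + 14 − 1 = 16687.

16687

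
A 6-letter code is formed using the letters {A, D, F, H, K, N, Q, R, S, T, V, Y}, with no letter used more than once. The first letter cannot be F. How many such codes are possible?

The first letter has 12−1 = 11 choices (anything except F).
The remaining 5 letters are filled from the other 11 symbols without repetition: 11 × 10 × 9 × 8 × 7 = 55440.
Total: 11 × 55440 = 609840.

609840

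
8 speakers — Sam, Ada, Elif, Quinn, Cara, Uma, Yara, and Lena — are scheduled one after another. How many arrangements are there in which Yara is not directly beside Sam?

There are 8! = 40320 arrangements in all. If Yara and Sam are adjacent, merging them into one block gives 2·(7)! = 10080 arrangements.
So 40320 − 10080 = 30240 arrangements keep them apart.

30240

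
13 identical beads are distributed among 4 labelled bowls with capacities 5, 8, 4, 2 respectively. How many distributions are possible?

By stars and bars, unrestricted non-negative solutions to x_1+…+x_4 = 13 number C(13+3,3) = 560.
Subtract solutions that violate a single cap (substitute x_i' = x_i − (cap_i+1)): x_1 ≥ 6 gives C(10,3) = 120; x_2 ≥ 9 gives C(7,3) = 35; x_3 ≥ 5 gives C(11,3) = 165; x_4 ≥ 3 gives C(13,3) = 286. Together 606.
Add back pairs where two caps are both exceeded: 0 + 10 + 35 + 0 + 4 + 56 = 105.
By inclusion–exclusion the count is 560 − 606 + 105 = 59.

59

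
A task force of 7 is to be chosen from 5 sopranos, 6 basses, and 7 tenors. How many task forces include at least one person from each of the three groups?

28987

Unrestricted: C(18,7) = 31824 ways to pick any 7 of the 18.
Selections missing a whole group: no sopranos → C(13,7) = 1716; no basses → C(12,7) = 792; no tenors → C(11,7) = 330.
Add back selections omitting two groups (i.e. drawn from a single group): C(5,7) + C(6,7) + C(7,7) = 1.
By inclusion–exclusion: 31824 − 2838 + 1 = 28987.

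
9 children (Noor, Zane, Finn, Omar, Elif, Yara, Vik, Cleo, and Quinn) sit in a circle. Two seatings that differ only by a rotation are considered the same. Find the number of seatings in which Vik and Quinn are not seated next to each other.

All circular seatings of 9 people number (8)! = 40320.
Seatings with Vik beside Quinn: treat them as a block with 2 internal orders, giving 2 × (7)! = 10080.
Subtracting, 40320 − 10080 = 30240.

30240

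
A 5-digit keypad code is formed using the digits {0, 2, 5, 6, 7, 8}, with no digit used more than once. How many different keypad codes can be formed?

Choose and order 5 of the 6 symbols: the first digit has 6 options, the next 5, and so on down to 2.
6 × 5 × 4 × 3 × 2 = 720.

720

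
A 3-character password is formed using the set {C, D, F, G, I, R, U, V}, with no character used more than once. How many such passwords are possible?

Choose and order 3 of the 8 symbols: the first character has 8 options, the next 7, then 6.
8 × 7 × 6 = 336.

336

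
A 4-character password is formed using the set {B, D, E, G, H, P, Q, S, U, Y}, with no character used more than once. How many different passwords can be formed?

Choose and order 4 of the 10 symbols: the first character has 10 options, the next 9, then 8, 7.
That product is 10 × 9 × 8 × 7 = 5040.

5040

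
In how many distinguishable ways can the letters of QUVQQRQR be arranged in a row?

840

The 8 letters of QUVQQRQR have repeats: Q appearing 4 times and R appearing twice.
So there are 8! / (4!·2!) = 840 distinguishable arrangements.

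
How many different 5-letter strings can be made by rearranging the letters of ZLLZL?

The 5 letters of ZLLZL have repeats: L appearing 3 times and Z appearing twice.
Dividing 5! = 120 by 3!·2! = 12 for the repeated letters gives 10.

10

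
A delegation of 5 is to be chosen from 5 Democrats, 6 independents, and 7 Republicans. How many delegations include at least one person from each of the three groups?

Unrestricted: C(18,5) = 8568 ways to pick any 5 of the 18.
Subtract selections that omit an entire group: no Democrats → C(13,5) = 1287; no independents → C(12,5) = 792; no Republicans → C(11,5) = 462.
Add back selections omitting two groups (i.e. drawn from a single group): C(5,5) + C(6,5) + C(7,5) = 28.
By inclusion–exclusion: 8568 − 2541 + 28 = 6055.

6055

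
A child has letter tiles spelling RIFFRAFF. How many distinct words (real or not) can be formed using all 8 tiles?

840

RIFFRAFF has 8 letters with F appearing 4 times and R appearing twice.
So there are 8! / (4!·2!) = 840 distinguishable arrangements.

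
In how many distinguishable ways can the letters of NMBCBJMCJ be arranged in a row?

NMBCBJMCJ has 9 letters with B appearing twice, C appearing twice, J appearing twice, and M appearing twice.
The number of distinct arrangements is 9!/(2!·2!·2!·2!) = 362880/16 = 22680.

22680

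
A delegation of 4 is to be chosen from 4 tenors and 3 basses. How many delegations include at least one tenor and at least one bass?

34

With no constraint there are C(7,4) = 35 possible selections.
Subtract selections that omit an entire group: no tenors → C(3,4) = 0; no basses → C(4,4) = 1.
Both groups omitted at once is impossible, so 35 − 1 = 34.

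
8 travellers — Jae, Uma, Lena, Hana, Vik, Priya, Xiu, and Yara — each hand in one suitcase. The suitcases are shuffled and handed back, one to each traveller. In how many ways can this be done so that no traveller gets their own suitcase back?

This is the derangement count D_8: permutations of 8 items with no fixed point.
By inclusion–exclusion this is Σ_{j=0}^{8} (−1)^j C(8,j)·(8−j)!.
Computing: 40320 − 40320 + 20160 − 6720 + 1680 − 336 + 56 − 8 + 1 = 14833.

14833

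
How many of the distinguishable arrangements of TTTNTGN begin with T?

With the first slot taken by T, it remains to arrange the other 6 letters (TTNTGN).
Those 6 letters have N appearing twice and T appearing 3 times, giving (6)!/(3!·2!) = 60.

60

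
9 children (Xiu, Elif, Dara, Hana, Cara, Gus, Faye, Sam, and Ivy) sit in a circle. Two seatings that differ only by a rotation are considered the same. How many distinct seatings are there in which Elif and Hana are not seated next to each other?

All circular seatings of 9 people number (8)! = 40320.
Seatings with Elif beside Hana: treat them as a block with 2 internal orders, giving 2 × (7)! = 10080.
Subtracting, 40320 − 10080 = 30240.

30240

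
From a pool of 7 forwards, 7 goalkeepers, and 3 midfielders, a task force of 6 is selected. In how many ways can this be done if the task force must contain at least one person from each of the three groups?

8967

With no constraint there are C(17,6) = 12376 possible selections.
Selections missing a whole group: no forwards → C(10,6) = 210; no goalkeepers → C(10,6) = 210; no midfielders → C(14,6) = 3003.
Add back selections omitting two groups (i.e. drawn from a single group): C(7,6) + C(7,6) + C(3,6) = 14.
By inclusion–exclusion: 12376 − 3423 + 14 = 8967.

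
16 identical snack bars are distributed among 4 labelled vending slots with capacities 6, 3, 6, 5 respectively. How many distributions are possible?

34

By stars and bars, unrestricted non-negative solutions to x_1+…+x_4 = 16 number C(16+3,3) = 969.
Subtract solutions that violate a single cap (substitute x_i' = x_i − (cap_i+1)): x_1 ≥ 7 gives C(12,3) = 220; x_2 ≥ 4 gives C(15,3) = 455; x_3 ≥ 7 gives C(12,3) = 220; x_4 ≥ 6 gives C(13,3) = 286. Together 1181.
Add back pairs where two caps are both exceeded: 56 + 10 + 20 + 56 + 84 + 20 = 246.
By inclusion–exclusion the count is 969 − 1181 + 246 = 34.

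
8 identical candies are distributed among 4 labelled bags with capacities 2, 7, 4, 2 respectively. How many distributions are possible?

Without the upper bounds there are C(11,3) = 165 ways to split 8 among 4 bags.
Subtract solutions that violate a single cap (substitute x_i' = x_i − (cap_i+1)): x_1 ≥ 3 gives C(8,3) = 56; x_2 ≥ 8 gives C(3,3) = 1; x_3 ≥ 5 gives C(6,3) = 20; x_4 ≥ 3 gives C(8,3) = 56. Together 133.
Add back pairs where two caps are both exceeded: 0 + 1 + 10 + 0 + 0 + 1 = 12.
By inclusion–exclusion the count is 165 − 133 + 12 = 44.

44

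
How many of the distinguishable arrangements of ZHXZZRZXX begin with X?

Fix X in the first position and arrange the remaining 8 letters.
Those 8 letters have X appearing twice and Z appearing 4 times, giving (8)!/(4!·2!) = 840.

840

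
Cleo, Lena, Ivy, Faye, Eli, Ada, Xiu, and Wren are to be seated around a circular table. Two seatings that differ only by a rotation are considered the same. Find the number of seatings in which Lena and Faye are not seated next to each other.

All circular seatings of 8 people number (7)! = 5040.
Those with Lena next to Faye: fuse the pair into one unit and seat 7 units around a circle — 2·(6)! = 1440.
Subtracting, 5040 − 1440 = 3600.

3600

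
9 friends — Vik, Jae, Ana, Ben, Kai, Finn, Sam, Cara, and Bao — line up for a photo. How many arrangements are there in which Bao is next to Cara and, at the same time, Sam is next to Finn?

Treat {Bao,Cara} as one block (2 orders) and {Sam,Finn} as another (2 orders).
That leaves 7 units to arrange: 2 × 2 × 7! = 4 × 5040 = 20160.

20160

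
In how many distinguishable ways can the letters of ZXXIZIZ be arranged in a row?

ZXXIZIZ has 7 letters with I appearing twice, X appearing twice, and Z appearing 3 times.
So there are 7! / (3!·2!·2!) = 210 distinguishable arrangements.

210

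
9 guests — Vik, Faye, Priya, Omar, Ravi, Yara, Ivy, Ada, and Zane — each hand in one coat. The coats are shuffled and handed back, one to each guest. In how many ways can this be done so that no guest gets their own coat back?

Count assignments avoiding every fixed point. For any j of the 9 guests fixed to their own coat, the other 9−j can be arranged in (9−j)! ways.
By inclusion–exclusion this is Σ_{j=0}^{9} (−1)^j C(9,j)·(9−j)!.
Computing: 362880 − 362880 + 181440 − 60480 + 15120 − 3024 + 504 − 72 + 9 − 1 = 133496.

133496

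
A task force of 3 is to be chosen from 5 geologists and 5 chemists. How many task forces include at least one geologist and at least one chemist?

Unrestricted: C(10,3) = 120 ways to pick any 3 of the 10.
Selections missing a whole group: no geologists → C(5,3) = 10; no chemists → C(5,3) = 10.
Both groups omitted at once is impossible, so 120 − 20 = 100.

100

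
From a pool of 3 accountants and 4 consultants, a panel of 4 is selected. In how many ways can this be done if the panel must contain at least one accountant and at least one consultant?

Unrestricted: C(7,4) = 35 ways to pick any 4 of the 7.
Selections missing a whole group: no accountants → C(4,4) = 1; no consultants → C(3,4) = 0.
Both groups omitted at once is impossible, so 35 − 1 = 34.

34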